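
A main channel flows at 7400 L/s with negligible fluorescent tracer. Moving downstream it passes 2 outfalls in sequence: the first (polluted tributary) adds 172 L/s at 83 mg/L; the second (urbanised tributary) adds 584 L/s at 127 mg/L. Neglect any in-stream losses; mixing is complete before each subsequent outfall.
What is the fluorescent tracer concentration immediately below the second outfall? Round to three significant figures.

10.8 mg/L

Outfall 1: combined Q = 7572 L/s; C = (7400·0 + 172.0·83.00)/7572 = 1.885 mg/L.
Outfall 2: combined Q = 8156 L/s; C = (7572·1.885 + 584.0·127.0)/8156 = 10.84 mg/L.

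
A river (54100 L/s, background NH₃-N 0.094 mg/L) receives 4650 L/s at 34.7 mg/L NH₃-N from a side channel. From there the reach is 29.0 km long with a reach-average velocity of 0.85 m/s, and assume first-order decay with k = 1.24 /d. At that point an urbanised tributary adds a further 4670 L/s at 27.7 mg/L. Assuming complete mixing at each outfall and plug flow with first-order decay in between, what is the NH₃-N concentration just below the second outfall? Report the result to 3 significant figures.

3.65 mg/L

After mixing, C = (54100·0.09400 + 4650·34.70) / 58750 = 166400/58750 = 2.833 mg/L; combined flow 58750 L/s.
Travel time t = 29.0·1000 / 0.85 = 34120 s = 9.477 h.
Decay over the reach: 2.833·exp(−kt) = 2.833·0.6128 = 1.736 mg/L.
Second outfall: C = (58750·1.736 + 4670·27.70)/63420 = 3.648 mg/L.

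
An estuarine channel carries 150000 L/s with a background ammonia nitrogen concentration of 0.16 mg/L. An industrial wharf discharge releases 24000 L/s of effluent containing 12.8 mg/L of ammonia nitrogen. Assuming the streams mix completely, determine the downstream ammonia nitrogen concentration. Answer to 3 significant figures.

1.90 mg/L

Conservation of mass: C = (150000·0.1600 + 24000·12.80) / 174000 = 331200/174000 = 1.903 mg/L.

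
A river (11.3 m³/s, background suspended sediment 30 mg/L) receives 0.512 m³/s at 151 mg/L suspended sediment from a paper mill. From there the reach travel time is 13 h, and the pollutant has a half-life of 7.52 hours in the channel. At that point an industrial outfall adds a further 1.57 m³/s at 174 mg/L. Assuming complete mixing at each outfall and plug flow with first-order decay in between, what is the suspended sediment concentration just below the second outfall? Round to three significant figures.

29.8 mg/L

Conservation of mass: C = (11.30·30.00 + 0.5120·151.0) / 11.81 = 416.3/11.81 = 35.24 mg/L; combined flow 11.81 m³/s.
Half-life 7.52 h → k = ln 2 / 7.52 = 0.09217 h⁻¹ = 2.212 d⁻¹.
Applying C = C₀e^(−kt): 35.24 × 0.3017 = 10.63 mg/L.
At the second outfall, C = (11.81·10.63 + 1.570·174.0) / (11.81 + 1.570) = 29.80 mg/L.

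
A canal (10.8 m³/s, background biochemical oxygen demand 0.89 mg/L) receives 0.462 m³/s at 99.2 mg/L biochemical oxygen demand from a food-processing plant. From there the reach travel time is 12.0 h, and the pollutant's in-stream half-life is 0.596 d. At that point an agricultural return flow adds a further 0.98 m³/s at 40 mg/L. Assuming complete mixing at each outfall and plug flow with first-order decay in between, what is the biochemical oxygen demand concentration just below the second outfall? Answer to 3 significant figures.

5.73 mg/L

Flow-weighted average: C = (10.80·0.8900 + 0.4620·99.20) / 11.26 = 55.44/11.26 = 4.923 mg/L; combined flow 11.26 m³/s.
Half-life 0.596 d → k = ln 2 / 0.596 = 1.163 d⁻¹.
First-order decay: C = 4.923·exp(−k·t) = 4.923·0.5591 = 2.752 mg/L.
Second outfall: C = (11.26·2.752 + 0.9800·40.00)/12.24 = 5.734 mg/L.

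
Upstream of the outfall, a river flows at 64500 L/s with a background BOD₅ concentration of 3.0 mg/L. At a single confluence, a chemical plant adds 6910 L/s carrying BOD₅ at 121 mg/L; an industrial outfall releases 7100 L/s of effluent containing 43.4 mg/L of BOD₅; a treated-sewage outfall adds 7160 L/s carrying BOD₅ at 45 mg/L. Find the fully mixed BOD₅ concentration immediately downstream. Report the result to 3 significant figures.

19.4 mg/L

Conservation of mass: C = (64500·3.000 + 6910·121.0 + 7100·43.40 + 7160·45.00) / 85670 = 1660000/85670 = 19.38 mg/L.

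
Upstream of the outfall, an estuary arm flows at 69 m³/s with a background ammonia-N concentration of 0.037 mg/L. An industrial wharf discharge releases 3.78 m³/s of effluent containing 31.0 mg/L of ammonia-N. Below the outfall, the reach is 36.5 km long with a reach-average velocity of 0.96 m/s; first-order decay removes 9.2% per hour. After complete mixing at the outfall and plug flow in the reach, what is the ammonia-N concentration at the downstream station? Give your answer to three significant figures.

Conservation of mass: C = (69.00·0.03700 + 3.780·31.00) / 72.78 = 119.7/72.78 = 1.645 mg/L.
Travel time t = 36.5·1000 / 0.96 = 38020 s = 10.56 h.
9.2%/h lost → k = −ln(1 − 0.092) = 0.09651 h⁻¹.
After decay, C = 1.645 × e^(−kt) = 1.645 × 0.3609 = 0.5937 mg/L.

0.594 mg/L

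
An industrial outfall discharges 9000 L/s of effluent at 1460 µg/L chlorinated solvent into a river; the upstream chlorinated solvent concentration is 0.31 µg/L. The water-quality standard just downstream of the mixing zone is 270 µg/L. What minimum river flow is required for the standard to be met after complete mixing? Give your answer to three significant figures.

Set C_mix = 270: (Q·0.3100 + 9000·1460) / (Q + 9000) = 270
→ Q = 9000·(1460 − 270)/(270 − 0.3100) = 39710 L/s.

39700 L/s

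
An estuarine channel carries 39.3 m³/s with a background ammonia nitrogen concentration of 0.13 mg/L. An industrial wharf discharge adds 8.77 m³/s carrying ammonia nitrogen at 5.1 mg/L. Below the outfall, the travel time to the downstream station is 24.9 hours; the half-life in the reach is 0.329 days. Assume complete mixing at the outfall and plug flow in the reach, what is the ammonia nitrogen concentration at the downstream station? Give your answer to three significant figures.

0.117 mg/L

Mass balance: C = (39.30·0.1300 + 8.770·5.100) / 48.07 = 49.84/48.07 = 1.037 mg/L.
Half-life 0.329 d → k = ln 2 / 0.329 = 2.107 d⁻¹.
After decay, C = 1.037 × e^(−kt) = 1.037 × 0.1124 = 0.1165 mg/L.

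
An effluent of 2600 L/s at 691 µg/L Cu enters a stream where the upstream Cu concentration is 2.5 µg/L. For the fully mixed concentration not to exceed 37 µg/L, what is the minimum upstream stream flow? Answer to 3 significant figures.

49300 L/s

Set C_mix = 37: (Q·2.500 + 2600·691.0) / (Q + 2600) = 37
→ Q = 2600·(691.0 − 37)/(37 − 2.500) = 49290 L/s.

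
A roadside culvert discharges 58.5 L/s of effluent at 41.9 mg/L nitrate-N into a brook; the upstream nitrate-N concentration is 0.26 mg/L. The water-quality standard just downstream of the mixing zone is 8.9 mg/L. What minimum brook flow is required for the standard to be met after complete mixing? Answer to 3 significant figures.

223 L/s

Set C_mix = 8.9: (Q·0.2600 + 58.50·41.90) / (Q + 58.50) = 8.9
→ Q = 58.50·(41.90 − 8.9)/(8.9 − 0.2600) = 223.4 L/s.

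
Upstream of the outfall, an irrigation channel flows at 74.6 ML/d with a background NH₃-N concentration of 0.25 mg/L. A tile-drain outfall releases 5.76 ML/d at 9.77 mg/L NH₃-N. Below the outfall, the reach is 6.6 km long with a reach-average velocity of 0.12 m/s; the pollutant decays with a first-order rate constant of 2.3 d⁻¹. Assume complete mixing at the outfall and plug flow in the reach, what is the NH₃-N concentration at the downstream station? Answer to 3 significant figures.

0.216 mg/L

Flow-weighted average: C = (74.60·0.2500 + 5.760·9.770) / 80.36 = 74.93/80.36 = 0.9324 mg/L.
Travel time t = 6.6·1000 / 0.12 = 55000 s = 15.28 h.
Decay over the reach: 0.9324·exp(−kt) = 0.9324·0.2313 = 0.2156 mg/L.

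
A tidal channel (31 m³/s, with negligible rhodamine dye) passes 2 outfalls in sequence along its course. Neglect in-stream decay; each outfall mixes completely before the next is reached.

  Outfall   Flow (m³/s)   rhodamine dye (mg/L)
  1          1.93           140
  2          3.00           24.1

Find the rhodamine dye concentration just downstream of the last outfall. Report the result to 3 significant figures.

After outfall 1: Q = 31.00 + 1.930 = 32.93 m³/s; C = (31.00·0 + 1.930·140.0)/32.93 = 8.205 mg/L.
After outfall 2: Q = 32.93 + 3.000 = 35.93 m³/s; C = (32.93·8.205 + 3.000·24.10)/35.93 = 9.532 mg/L.

9.53 mg/L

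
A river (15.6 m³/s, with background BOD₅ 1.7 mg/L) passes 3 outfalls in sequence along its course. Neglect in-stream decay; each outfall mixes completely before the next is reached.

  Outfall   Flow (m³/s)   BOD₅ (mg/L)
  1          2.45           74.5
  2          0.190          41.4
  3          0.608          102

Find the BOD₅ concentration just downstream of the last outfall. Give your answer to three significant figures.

Below outfall 1: Q → 18.05 m³/s, C = (15.60·1.700 + 2.450·74.50)/18.05 = 11.58 mg/L.
Below outfall 2: Q → 18.24 m³/s, C = (18.05·11.58 + 0.1900·41.40)/18.24 = 11.89 mg/L.
Below outfall 3: Q → 18.85 m³/s, C = (18.24·11.89 + 0.6080·102.0)/18.85 = 14.80 mg/L.

14.8 mg/L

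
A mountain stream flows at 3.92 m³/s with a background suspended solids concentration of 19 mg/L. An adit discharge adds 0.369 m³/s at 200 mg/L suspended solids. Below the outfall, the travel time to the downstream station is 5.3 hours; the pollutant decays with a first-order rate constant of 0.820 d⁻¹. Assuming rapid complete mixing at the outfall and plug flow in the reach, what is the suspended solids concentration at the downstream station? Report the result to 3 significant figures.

28.8 mg/L

Flow-weighted average: C = (3.920·19.00 + 0.3690·200.0) / 4.289 = 148.3/4.289 = 34.57 mg/L.
First-order decay: C = 34.57·exp(−k·t) = 34.57·0.8344 = 28.85 mg/L.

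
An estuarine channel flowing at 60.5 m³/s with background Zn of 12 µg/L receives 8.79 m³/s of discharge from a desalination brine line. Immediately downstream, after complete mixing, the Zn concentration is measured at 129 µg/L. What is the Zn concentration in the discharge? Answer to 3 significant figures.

Mass balance: 60.50·12.00 + 8.790·Cₑ = 69.29·129.0
→ Cₑ = (69.29·129.0 − 60.50·12.00) / 8.790 = 934.3 µg/L.

934 µg/L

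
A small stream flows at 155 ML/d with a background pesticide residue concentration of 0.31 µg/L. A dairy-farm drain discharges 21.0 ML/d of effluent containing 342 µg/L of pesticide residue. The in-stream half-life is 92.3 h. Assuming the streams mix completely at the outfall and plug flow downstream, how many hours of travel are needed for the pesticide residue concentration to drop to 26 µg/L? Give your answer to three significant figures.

60.9 h

Mixed concentration C = ΣQC/ΣQ = (155.0·0.3100 + 21.00·342.0) / 176.0 = 7230/176.0 = 41.08 µg/L.
Half-life 92.3 h → k = ln 2 / 92.3 = 0.007510 h⁻¹ = 0.1802 d⁻¹.
41.08·exp(−k·t) = 26 → t = ln(41.08/26)/k = 219300 s = 60.91 h.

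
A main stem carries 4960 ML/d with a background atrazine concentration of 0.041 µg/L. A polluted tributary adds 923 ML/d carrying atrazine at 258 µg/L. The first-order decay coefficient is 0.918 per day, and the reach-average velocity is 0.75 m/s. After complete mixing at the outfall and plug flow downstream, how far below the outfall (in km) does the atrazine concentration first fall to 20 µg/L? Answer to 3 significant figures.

Flow-weighted average: C = (4960·0.04100 + 923.0·258.0) / 5883 = 238300/5883 = 40.51 µg/L.
Set 40.51·exp(−k·t) = 20 → t = ln(40.51/20)/k = 66440 s = 18.45 h.
Distance = v·t = 0.75·66440 = 49830 m = 49.83 km.

49.8 km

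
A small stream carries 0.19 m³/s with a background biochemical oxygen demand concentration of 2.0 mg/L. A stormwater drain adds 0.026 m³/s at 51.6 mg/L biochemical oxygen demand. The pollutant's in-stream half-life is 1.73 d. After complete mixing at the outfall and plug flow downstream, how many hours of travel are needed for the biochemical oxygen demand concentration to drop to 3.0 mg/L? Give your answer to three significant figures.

Conservation of mass: C = (0.1900·2.000 + 0.02600·51.60) / 0.2160 = 1.722/0.2160 = 7.970 mg/L.
Half-life 1.73 d → k = ln 2 / 1.73 = 0.4007 d⁻¹.
7.970·exp(−k·t) = 3.0 → t = ln(7.970/3.0)/k = 210700 s = 58.53 h.

58.5 h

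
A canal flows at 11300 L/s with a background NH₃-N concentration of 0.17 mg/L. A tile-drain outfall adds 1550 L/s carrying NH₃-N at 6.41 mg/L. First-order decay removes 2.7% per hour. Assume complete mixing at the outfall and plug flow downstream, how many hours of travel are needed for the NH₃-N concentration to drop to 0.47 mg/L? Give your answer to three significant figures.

24.6 h

Flow-weighted average: C = (11300·0.1700 + 1550·6.410) / 12850 = 11860/12850 = 0.9227 mg/L.
2.7%/h lost → k = −ln(1 − 0.027) = 0.02737 h⁻¹.
0.9227·exp(−k·t) = 0.47 → t = ln(0.9227/0.47)/k = 88720 s = 24.64 h.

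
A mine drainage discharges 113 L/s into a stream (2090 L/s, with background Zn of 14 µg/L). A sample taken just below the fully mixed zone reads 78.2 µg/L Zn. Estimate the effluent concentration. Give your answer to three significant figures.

1270 µg/L

Mass balance: 2090·14.00 + 113.0·Cₑ = 2203·78.20
→ Cₑ = (2203·78.20 − 2090·14.00) / 113.0 = 1266 µg/L.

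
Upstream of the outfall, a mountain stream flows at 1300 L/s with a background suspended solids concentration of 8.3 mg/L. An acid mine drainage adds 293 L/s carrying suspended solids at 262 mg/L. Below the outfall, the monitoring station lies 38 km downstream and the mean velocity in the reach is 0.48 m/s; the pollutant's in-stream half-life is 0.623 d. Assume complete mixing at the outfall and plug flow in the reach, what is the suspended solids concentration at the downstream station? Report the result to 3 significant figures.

19.8 mg/L

Flow-weighted average: C = (1300·8.300 + 293.0·262.0) / 1593 = 87560/1593 = 54.96 mg/L.
Travel time t = 38·1000 / 0.48 = 79170 s = 21.99 h.
Half-life 0.623 d → k = ln 2 / 0.623 = 1.113 d⁻¹.
Decay over the reach: 54.96·exp(−kt) = 54.96·0.3608 = 19.83 mg/L.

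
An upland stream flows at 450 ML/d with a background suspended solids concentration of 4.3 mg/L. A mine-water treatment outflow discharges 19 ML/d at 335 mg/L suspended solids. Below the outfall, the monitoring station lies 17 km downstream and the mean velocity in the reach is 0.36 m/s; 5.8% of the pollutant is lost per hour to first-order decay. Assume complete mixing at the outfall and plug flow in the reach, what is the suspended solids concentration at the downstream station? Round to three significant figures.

8.08 mg/L

Flow-weighted average: C = (450.0·4.300 + 19.00·335.0) / 469.0 = 8300/469.0 = 17.70 mg/L.
Travel time t = 17·1000 / 0.36 = 47220 s = 13.12 h.
5.8%/h lost → k = −ln(1 − 0.058) = 0.05975 h⁻¹.
First-order decay: C = 17.70·exp(−k·t) = 17.70·0.4567 = 8.082 mg/L.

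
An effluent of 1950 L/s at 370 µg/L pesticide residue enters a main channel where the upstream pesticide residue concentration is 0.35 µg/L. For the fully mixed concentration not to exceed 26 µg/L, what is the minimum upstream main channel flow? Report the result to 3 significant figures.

26200 L/s

Set C_mix = 26: (Q·0.3500 + 1950·370.0) / (Q + 1950) = 26
→ Q = 1950·(370.0 − 26)/(26 − 0.3500) = 26150 L/s.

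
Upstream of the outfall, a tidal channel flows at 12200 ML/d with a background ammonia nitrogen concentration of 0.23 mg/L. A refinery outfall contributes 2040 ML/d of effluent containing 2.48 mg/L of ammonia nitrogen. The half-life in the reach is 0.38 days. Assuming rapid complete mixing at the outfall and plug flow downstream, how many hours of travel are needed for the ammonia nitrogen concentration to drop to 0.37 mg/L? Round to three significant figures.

Mixed concentration C = ΣQC/ΣQ = (12200·0.2300 + 2040·2.480) / 14240 = 7865/14240 = 0.5523 mg/L.
Half-life 0.38 d → k = ln 2 / 0.38 = 1.824 d⁻¹.
0.5523·exp(−k·t) = 0.37 → t = ln(0.5523/0.37)/k = 18980 s = 5.271 h.

5.27 h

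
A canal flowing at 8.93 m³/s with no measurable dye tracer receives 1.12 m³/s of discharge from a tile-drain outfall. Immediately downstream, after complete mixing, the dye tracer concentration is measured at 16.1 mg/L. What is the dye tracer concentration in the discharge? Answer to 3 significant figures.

Mass balance: 8.930·0 + 1.120·Cₑ = 10.05·16.10
→ Cₑ = (10.05·16.10 − 8.930·0) / 1.120 = 144.5 mg/L.

144 mg/L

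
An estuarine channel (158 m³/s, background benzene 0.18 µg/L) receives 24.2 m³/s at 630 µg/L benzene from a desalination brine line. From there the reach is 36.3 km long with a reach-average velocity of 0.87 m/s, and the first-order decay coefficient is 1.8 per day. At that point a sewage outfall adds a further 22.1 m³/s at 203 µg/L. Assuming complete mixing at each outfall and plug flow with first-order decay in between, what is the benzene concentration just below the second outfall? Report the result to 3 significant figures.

After mixing, C = (158.0·0.1800 + 24.20·630.0) / 182.2 = 15270/182.2 = 83.83 µg/L; combined flow 182.2 m³/s.
Travel time t = 36.3·1000 / 0.87 = 41720 s = 11.59 h.
Decay over the reach: 83.83·exp(−kt) = 83.83·0.4193 = 35.15 µg/L.
At the second outfall, C = (182.2·35.15 + 22.10·203.0) / (182.2 + 22.10) = 53.31 µg/L.

53.3 µg/L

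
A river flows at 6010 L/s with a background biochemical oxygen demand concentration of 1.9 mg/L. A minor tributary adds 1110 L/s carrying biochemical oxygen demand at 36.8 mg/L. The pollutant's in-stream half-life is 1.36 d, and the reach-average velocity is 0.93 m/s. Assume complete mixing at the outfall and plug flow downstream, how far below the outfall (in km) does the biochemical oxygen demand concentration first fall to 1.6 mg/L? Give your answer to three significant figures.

240 km

Mass balance: C = (6010·1.900 + 1110·36.80) / 7120 = 52270/7120 = 7.341 mg/L.
Half-life 1.36 d → k = ln 2 / 1.36 = 0.5097 d⁻¹.
Set 7.341·exp(−k·t) = 1.6 → t = ln(7.341/1.6)/k = 258300 s = 71.74 h.
Distance = v·t = 0.93·258300 = 240200 m = 240.2 km.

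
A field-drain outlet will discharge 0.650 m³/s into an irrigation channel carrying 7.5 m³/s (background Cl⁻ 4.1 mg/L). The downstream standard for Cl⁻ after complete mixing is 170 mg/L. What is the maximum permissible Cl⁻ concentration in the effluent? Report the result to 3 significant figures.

At the limit, (Qr·Cr + Qe·Cₑ)/(Qr + Qe) = 170:
Cₑ = (8.150·170 − 7.500·4.100) / 0.6500 = 2084 mg/L.

2080 mg/L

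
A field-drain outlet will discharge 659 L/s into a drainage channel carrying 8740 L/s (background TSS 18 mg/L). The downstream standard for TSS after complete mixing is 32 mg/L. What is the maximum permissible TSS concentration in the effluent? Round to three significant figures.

218 mg/L

At the limit, (Qr·Cr + Qe·Cₑ)/(Qr + Qe) = 32:
Cₑ = (9399·32 − 8740·18.00) / 659.0 = 217.7 mg/L.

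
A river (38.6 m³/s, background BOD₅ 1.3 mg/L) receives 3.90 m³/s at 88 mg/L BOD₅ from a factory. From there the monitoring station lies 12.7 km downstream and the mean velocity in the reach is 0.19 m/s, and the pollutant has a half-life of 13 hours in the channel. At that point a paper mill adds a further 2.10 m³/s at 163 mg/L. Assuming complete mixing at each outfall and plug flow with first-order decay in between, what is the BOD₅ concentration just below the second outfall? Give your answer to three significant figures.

11.0 mg/L

Conservation of mass: C = (38.60·1.300 + 3.900·88.00) / 42.50 = 393.4/42.50 = 9.256 mg/L; combined flow 42.50 m³/s.
Travel time t = 12.7·1000 / 0.19 = 66840 s = 18.57 h.
Half-life 13 h → k = ln 2 / 13 = 0.05332 h⁻¹ = 1.280 d⁻¹.
First-order decay: C = 9.256·exp(−k·t) = 9.256·0.3716 = 3.439 mg/L.
At the second outfall, C = (42.50·3.439 + 2.100·163.0) / (42.50 + 2.100) = 10.95 mg/L.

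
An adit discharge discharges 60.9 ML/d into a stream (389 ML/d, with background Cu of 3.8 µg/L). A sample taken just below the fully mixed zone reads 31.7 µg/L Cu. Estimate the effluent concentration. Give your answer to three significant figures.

210 µg/L

Mass balance: 389.0·3.800 + 60.90·Cₑ = 449.9·31.70
→ Cₑ = (449.9·31.70 − 389.0·3.800) / 60.90 = 209.9 µg/L.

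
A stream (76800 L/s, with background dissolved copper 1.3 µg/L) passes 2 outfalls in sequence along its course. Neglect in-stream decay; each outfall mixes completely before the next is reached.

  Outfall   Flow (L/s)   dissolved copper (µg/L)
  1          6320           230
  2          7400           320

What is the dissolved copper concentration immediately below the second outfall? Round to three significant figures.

Outfall 1: combined Q = 83120 L/s; C = (76800·1.300 + 6320·230.0)/83120 = 18.69 µg/L.
Outfall 2: combined Q = 90520 L/s; C = (83120·18.69 + 7400·320.0)/90520 = 43.32 µg/L.

43.3 µg/L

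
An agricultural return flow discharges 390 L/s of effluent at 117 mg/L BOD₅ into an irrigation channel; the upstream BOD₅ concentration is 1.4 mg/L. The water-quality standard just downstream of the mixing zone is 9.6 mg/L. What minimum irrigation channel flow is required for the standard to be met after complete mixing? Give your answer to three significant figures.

Set C_mix = 9.6: (Q·1.400 + 390.0·117.0) / (Q + 390.0) = 9.6
→ Q = 390.0·(117.0 − 9.6)/(9.6 − 1.400) = 5108 L/s.

5110 L/s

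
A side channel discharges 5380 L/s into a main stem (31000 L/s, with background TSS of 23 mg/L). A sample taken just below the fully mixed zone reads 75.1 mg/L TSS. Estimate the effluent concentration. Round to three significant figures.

Mass balance: 31000·23.00 + 5380·Cₑ = 36380·75.10
→ Cₑ = (36380·75.10 − 31000·23.00) / 5380 = 375.3 mg/L.

375 mg/L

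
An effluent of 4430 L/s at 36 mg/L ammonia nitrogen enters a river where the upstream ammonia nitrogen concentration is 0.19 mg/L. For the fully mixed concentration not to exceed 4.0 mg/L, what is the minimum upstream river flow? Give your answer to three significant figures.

Set C_mix = 4.0: (Q·0.1900 + 4430·36.00) / (Q + 4430) = 4.0
→ Q = 4430·(36.00 − 4.0)/(4.0 − 0.1900) = 37210 L/s.

37200 L/s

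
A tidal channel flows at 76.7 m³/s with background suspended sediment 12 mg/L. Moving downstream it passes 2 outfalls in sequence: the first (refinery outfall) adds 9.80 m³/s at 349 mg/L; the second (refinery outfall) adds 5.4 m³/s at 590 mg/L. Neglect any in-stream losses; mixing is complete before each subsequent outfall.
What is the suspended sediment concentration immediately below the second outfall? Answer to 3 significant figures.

81.9 mg/L

Below outfall 1: Q → 86.50 m³/s, C = (76.70·12.00 + 9.800·349.0)/86.50 = 50.18 mg/L.
Below outfall 2: Q → 91.90 m³/s, C = (86.50·50.18 + 5.400·590.0)/91.90 = 81.90 mg/L.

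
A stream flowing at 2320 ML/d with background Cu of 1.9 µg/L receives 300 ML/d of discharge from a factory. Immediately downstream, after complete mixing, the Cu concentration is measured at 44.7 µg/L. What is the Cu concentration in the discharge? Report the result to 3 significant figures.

376 µg/L

Mass balance: 2320·1.900 + 300.0·Cₑ = 2620·44.70
→ Cₑ = (2620·44.70 − 2320·1.900) / 300.0 = 375.7 µg/L.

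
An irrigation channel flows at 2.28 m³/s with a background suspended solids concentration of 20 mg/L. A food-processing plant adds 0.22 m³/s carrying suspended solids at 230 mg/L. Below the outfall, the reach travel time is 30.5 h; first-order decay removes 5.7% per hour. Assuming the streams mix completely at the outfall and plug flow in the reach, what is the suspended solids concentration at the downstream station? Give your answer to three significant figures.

6.42 mg/L

Mixed concentration C = ΣQC/ΣQ = (2.280·20.00 + 0.2200·230.0) / 2.500 = 96.20/2.500 = 38.48 mg/L.
5.7%/h lost → k = −ln(1 − 0.057) = 0.05869 h⁻¹.
Decay over the reach: 38.48·exp(−kt) = 38.48·0.1670 = 6.425 mg/L.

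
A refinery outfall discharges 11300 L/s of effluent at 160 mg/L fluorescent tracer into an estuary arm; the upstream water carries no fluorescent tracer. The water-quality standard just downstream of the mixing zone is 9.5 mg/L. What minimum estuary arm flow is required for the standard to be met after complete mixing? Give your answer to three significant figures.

Set C_mix = 9.5: (Q·0 + 11300·160.0) / (Q + 11300) = 9.5
→ Q = 11300·(160.0 − 9.5)/(9.5 − 0) = 179000 L/s.

179000 L/s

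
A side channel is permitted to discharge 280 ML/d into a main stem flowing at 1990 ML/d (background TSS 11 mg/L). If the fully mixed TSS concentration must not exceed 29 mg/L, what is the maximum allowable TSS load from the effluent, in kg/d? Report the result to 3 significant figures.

43900 kg/d

Mass balance at the limit: 1990·11.00 + 280.0·Cₑ = 2270·29 → Cₑ = 156.9 mg/L.
280.0 ML/d = 3.241 m³/s. Load = 3.241 m³/s × 156.9 g/m³ × 86 400 s/d = 43940 kg/d.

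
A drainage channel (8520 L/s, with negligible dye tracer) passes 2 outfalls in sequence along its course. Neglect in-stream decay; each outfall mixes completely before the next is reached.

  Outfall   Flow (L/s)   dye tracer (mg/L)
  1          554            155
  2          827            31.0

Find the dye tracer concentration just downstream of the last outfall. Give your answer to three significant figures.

After outfall 1: Q = 8520 + 554.0 = 9074 L/s; C = (8520·0 + 554.0·155.0)/9074 = 9.463 mg/L.
After outfall 2: Q = 9074 + 827.0 = 9901 L/s; C = (9074·9.463 + 827.0·31.00)/9901 = 11.26 mg/L.

11.3 mg/L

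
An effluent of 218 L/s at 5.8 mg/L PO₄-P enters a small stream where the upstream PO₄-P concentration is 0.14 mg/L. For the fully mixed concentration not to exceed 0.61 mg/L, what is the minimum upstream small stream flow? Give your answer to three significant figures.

2410 L/s

Set C_mix = 0.61: (Q·0.1400 + 218.0·5.800) / (Q + 218.0) = 0.61
→ Q = 218.0·(5.800 − 0.61)/(0.61 − 0.1400) = 2407 L/s.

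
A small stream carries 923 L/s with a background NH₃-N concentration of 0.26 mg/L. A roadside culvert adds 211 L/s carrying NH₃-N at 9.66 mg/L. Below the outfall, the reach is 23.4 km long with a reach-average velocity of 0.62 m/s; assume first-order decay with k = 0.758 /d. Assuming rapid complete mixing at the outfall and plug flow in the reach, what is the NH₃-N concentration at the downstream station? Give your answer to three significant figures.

Flow-weighted average: C = (923.0·0.2600 + 211.0·9.660) / 1134 = 2278/1134 = 2.009 mg/L.
Travel time t = 23.4·1000 / 0.62 = 37740 s = 10.48 h.
Decay over the reach: 2.009·exp(−kt) = 2.009·0.7181 = 1.443 mg/L.

1.44 mg/L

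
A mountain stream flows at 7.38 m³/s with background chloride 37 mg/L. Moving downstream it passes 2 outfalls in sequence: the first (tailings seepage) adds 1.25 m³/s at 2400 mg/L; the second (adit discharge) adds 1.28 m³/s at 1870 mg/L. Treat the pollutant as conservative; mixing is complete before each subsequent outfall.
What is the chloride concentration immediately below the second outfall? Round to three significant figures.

572 mg/L

Below outfall 1: Q → 8.630 m³/s, C = (7.380·37.00 + 1.250·2400)/8.630 = 379.3 mg/L.
Below outfall 2: Q → 9.910 m³/s, C = (8.630·379.3 + 1.280·1870)/9.910 = 571.8 mg/L.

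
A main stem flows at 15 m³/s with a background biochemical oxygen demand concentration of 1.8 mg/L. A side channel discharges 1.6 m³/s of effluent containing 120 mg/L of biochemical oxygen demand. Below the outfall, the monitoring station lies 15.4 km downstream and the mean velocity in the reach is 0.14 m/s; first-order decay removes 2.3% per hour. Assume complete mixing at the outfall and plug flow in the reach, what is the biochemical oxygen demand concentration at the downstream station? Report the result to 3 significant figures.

Mass balance: C = (15.00·1.800 + 1.600·120.0) / 16.60 = 219.0/16.60 = 13.19 mg/L.
Travel time t = 15.4·1000 / 0.14 = 110000 s = 30.56 h.
2.3%/h lost → k = −ln(1 − 0.023) = 0.02327 h⁻¹.
Decay over the reach: 13.19·exp(−kt) = 13.19·0.4912 = 6.480 mg/L.

6.48 mg/L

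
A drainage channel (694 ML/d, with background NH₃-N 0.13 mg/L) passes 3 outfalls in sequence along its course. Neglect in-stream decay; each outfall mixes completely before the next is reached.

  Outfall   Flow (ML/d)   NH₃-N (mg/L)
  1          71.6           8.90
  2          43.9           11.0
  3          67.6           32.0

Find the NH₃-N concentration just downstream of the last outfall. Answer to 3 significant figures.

Below outfall 1: Q → 765.6 ML/d, C = (694.0·0.1300 + 71.60·8.900)/765.6 = 0.9502 mg/L.
Below outfall 2: Q → 809.5 ML/d, C = (765.6·0.9502 + 43.90·11.00)/809.5 = 1.495 mg/L.
Below outfall 3: Q → 877.1 ML/d, C = (809.5·1.495 + 67.60·32.00)/877.1 = 3.846 mg/L.

3.85 mg/L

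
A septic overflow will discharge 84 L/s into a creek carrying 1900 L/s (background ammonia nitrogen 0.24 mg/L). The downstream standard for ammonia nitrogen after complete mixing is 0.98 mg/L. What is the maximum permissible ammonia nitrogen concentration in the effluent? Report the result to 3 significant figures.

17.7 mg/L

At the limit, (Qr·Cr + Qe·Cₑ)/(Qr + Qe) = 0.98:
Cₑ = (1984·0.98 − 1900·0.2400) / 84.00 = 17.72 mg/L.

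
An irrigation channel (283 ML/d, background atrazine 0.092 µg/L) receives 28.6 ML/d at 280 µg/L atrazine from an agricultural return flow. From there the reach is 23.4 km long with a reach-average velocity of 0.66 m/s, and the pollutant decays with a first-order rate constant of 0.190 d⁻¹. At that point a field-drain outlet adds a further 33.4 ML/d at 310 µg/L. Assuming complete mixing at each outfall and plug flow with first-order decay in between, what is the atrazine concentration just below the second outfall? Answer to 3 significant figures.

51.6 µg/L

Mixed concentration C = ΣQC/ΣQ = (283.0·0.09200 + 28.60·280.0) / 311.6 = 8034/311.6 = 25.78 µg/L; combined flow 311.6 ML/d.
Travel time t = 23.4·1000 / 0.66 = 35450 s = 9.848 h.
Decay over the reach: 25.78·exp(−kt) = 25.78·0.9250 = 23.85 µg/L.
At the second outfall, C = (311.6·23.85 + 33.40·310.0) / (311.6 + 33.40) = 51.55 µg/L.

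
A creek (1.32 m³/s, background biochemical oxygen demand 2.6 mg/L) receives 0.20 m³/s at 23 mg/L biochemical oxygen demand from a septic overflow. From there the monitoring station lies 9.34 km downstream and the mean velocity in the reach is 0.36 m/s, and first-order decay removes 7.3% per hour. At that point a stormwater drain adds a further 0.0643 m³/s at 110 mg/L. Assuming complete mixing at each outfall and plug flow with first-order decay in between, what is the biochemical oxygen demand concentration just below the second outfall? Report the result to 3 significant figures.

7.40 mg/L

Flow-weighted average: C = (1.320·2.600 + 0.2000·23.00) / 1.520 = 8.032/1.520 = 5.284 mg/L; combined flow 1.520 m³/s.
Travel time t = 9.34·1000 / 0.36 = 25940 s = 7.207 h.
7.3%/h lost → k = −ln(1 − 0.073) = 0.07580 h⁻¹.
Decay over the reach: 5.284·exp(−kt) = 5.284·0.5791 = 3.060 mg/L.
At the second outfall, C = (1.520·3.060 + 0.06430·110.0) / (1.520 + 0.06430) = 7.400 mg/L.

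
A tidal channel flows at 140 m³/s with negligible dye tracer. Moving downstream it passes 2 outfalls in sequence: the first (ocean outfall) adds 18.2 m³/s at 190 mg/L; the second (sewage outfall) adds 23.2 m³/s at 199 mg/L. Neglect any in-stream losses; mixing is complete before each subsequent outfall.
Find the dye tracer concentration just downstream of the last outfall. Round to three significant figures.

44.5 mg/L

Outfall 1: combined Q = 158.2 m³/s; C = (140.0·0 + 18.20·190.0)/158.2 = 21.86 mg/L.
Outfall 2: combined Q = 181.4 m³/s; C = (158.2·21.86 + 23.20·199.0)/181.4 = 44.51 mg/L.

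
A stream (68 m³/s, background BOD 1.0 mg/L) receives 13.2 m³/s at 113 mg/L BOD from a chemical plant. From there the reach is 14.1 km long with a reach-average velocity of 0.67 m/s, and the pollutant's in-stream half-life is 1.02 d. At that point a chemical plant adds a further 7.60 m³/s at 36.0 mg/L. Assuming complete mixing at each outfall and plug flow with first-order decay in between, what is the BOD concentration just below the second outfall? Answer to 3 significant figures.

18.0 mg/L

Conservation of mass: C = (68.00·1.000 + 13.20·113.0) / 81.20 = 1560/81.20 = 19.21 mg/L; combined flow 81.20 m³/s.
Travel time t = 14.1·1000 / 0.67 = 21040 s = 5.846 h.
Half-life 1.02 d → k = ln 2 / 1.02 = 0.6796 d⁻¹.
Applying C = C₀e^(−kt): 19.21 × 0.8475 = 16.28 mg/L.
Second outfall: C = (81.20·16.28 + 7.600·36.00)/88.80 = 17.96 mg/L.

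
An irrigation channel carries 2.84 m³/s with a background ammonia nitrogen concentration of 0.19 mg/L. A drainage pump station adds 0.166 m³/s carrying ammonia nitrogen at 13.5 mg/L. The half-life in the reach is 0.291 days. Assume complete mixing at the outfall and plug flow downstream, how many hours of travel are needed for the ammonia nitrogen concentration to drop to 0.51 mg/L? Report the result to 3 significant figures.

Mixed concentration C = ΣQC/ΣQ = (2.840·0.1900 + 0.1660·13.50) / 3.006 = 2.781/3.006 = 0.9250 mg/L.
Half-life 0.291 d → k = ln 2 / 0.291 = 2.382 d⁻¹.
0.9250·exp(−k·t) = 0.51 → t = ln(0.9250/0.51)/k = 21600 s = 5.999 h.

6.00 h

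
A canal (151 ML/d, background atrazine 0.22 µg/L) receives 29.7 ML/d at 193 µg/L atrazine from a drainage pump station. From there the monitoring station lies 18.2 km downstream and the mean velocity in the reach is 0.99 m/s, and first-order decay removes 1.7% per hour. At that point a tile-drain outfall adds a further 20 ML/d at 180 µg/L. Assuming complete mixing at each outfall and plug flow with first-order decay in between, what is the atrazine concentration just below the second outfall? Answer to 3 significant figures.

44.3 µg/L

Conservation of mass: C = (151.0·0.2200 + 29.70·193.0) / 180.7 = 5765/180.7 = 31.91 µg/L; combined flow 180.7 ML/d.
Travel time t = 18.2·1000 / 0.99 = 18380 s = 5.107 h.
1.7%/h lost → k = −ln(1 − 0.017) = 0.01715 h⁻¹.
After decay, C = 31.91 × e^(−kt) = 31.91 × 0.9162 = 29.23 µg/L.
At the second outfall, C = (180.7·29.23 + 20.00·180.0) / (180.7 + 20.00) = 44.26 µg/L.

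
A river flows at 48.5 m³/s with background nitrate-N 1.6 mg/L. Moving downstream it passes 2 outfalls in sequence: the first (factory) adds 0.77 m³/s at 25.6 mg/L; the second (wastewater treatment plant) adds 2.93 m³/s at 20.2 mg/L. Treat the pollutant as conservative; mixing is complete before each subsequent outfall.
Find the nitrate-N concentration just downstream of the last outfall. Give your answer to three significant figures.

3.00 mg/L

Outfall 1: combined Q = 49.27 m³/s; C = (48.50·1.600 + 0.7700·25.60)/49.27 = 1.975 mg/L.
Outfall 2: combined Q = 52.20 m³/s; C = (49.27·1.975 + 2.930·20.20)/52.20 = 2.998 mg/L.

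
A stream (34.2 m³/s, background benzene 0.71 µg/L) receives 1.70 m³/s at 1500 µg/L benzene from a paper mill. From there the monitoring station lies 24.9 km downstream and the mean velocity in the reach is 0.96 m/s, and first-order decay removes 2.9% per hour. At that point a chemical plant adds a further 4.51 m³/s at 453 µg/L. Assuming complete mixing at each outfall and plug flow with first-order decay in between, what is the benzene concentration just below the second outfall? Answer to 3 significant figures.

Flow-weighted average: C = (34.20·0.7100 + 1.700·1500) / 35.90 = 2574/35.90 = 71.71 µg/L; combined flow 35.90 m³/s.
Travel time t = 24.9·1000 / 0.96 = 25940 s = 7.205 h.
2.9%/h lost → k = −ln(1 − 0.029) = 0.02943 h⁻¹.
Applying C = C₀e^(−kt): 71.71 × 0.8089 = 58.01 µg/L.
Second outfall: C = (35.90·58.01 + 4.510·453.0)/40.41 = 102.1 µg/L.

102 µg/L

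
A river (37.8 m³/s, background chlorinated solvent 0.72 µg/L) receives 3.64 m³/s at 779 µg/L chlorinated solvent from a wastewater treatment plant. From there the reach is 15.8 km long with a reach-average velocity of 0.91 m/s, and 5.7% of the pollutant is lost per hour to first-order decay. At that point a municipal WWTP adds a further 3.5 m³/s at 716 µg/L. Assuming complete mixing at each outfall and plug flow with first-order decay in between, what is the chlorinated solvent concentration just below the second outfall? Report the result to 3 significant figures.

Conservation of mass: C = (37.80·0.7200 + 3.640·779.0) / 41.44 = 2863/41.44 = 69.08 µg/L; combined flow 41.44 m³/s.
Travel time t = 15.8·1000 / 0.91 = 17360 s = 4.823 h.
5.7%/h lost → k = −ln(1 − 0.057) = 0.05869 h⁻¹.
Decay over the reach: 69.08·exp(−kt) = 69.08·0.7535 = 52.05 µg/L.
Second outfall: C = (41.44·52.05 + 3.500·716.0)/44.94 = 103.8 µg/L.

104 µg/L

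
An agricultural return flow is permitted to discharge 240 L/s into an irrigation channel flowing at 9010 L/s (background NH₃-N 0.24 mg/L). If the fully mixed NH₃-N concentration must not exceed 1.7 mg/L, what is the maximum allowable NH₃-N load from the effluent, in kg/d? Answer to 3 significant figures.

Mass balance at the limit: 9010·0.2400 + 240.0·Cₑ = 9250·1.7 → Cₑ = 56.51 mg/L.
240.0 L/s = 0.2400 m³/s. Load = 0.2400 m³/s × 56.51 g/m³ × 86 400 s/d = 1172 kg/d.

1170 kg/d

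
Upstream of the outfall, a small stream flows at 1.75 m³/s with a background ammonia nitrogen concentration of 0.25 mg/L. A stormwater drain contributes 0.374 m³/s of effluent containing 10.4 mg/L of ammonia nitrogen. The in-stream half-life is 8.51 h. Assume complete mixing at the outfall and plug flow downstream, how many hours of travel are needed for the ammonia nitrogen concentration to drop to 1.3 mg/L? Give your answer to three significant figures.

5.52 h

Mass balance: C = (1.750·0.2500 + 0.3740·10.40) / 2.124 = 4.327/2.124 = 2.037 mg/L.
Half-life 8.51 h → k = ln 2 / 8.51 = 0.08145 h⁻¹ = 1.955 d⁻¹.
2.037·exp(−k·t) = 1.3 → t = ln(2.037/1.3)/k = 19860 s = 5.515 h.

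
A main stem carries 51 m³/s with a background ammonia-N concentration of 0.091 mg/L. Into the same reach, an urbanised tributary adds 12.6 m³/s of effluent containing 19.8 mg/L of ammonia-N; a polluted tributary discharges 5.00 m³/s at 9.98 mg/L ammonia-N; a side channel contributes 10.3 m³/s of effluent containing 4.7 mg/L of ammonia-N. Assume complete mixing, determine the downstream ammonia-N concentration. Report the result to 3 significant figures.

4.47 mg/L

Mass balance: C = (51.00·0.09100 + 12.60·19.80 + 5.000·9.980 + 10.30·4.700) / 78.90 = 352.4/78.90 = 4.467 mg/L.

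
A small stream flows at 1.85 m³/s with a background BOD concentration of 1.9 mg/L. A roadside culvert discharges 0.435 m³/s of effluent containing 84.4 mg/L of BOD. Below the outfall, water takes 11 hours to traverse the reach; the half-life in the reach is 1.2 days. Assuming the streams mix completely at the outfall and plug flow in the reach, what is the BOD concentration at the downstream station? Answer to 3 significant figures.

13.5 mg/L

Mixed concentration C = ΣQC/ΣQ = (1.850·1.900 + 0.4350·84.40) / 2.285 = 40.23/2.285 = 17.61 mg/L.
Half-life 1.2 d → k = ln 2 / 1.2 = 0.5776 d⁻¹.
Applying C = C₀e^(−kt): 17.61 × 0.7674 = 13.51 mg/L.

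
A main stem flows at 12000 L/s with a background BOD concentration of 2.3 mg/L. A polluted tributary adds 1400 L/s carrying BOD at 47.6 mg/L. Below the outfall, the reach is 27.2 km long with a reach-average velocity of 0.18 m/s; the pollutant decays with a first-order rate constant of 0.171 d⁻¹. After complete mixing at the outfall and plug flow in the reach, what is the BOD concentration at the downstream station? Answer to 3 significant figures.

Flow-weighted average: C = (12000·2.300 + 1400·47.60) / 13400 = 94240/13400 = 7.033 mg/L.
Travel time t = 27.2·1000 / 0.18 = 151100 s = 41.98 h.
Applying C = C₀e^(−kt): 7.033 × 0.7415 = 5.215 mg/L.

5.21 mg/L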